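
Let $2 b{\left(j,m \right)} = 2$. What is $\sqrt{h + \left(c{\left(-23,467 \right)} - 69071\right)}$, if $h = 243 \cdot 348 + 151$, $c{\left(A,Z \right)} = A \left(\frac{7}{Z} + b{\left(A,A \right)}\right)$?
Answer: $\frac{\sqrt{3406693082}}{467} \approx 124.98$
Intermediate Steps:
$b{\left(j,m \right)} = 1$ ($b{\left(j,m \right)} = \frac{1}{2} \cdot 2 = 1$)
$c{\left(A,Z \right)} = A \left(1 + \frac{7}{Z}\right)$ ($c{\left(A,Z \right)} = A \left(\frac{7}{Z} + 1\right) = A \left(1 + \frac{7}{Z}\right)$)
$h = 84715$ ($h = 84564 + 151 = 84715$)
$\sqrt{h + \left(c{\left(-23,467 \right)} - 69071\right)} = \sqrt{84715 - \left(69071 + \frac{23 \left(7 + 467\right)}{467}\right)} = \sqrt{84715 - \left(69071 + \frac{23}{467} \cdot 474\right)} = \sqrt{84715 - \frac{32267059}{467}} = \sqrt{\frac{7294846}{467}} = \frac{\sqrt{3406693082}}{467}$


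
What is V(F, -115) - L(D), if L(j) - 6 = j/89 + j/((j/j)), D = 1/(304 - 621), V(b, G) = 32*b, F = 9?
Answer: 7956156/28213 ≈ 282.00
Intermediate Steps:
D = -1/317 (D = 1/(-317) = -1/317 ≈ -0.0031546)
L(j) = 6 + 90*j/89 (L(j) = 6 + (j/89 + j/((j/j))) = 6 + (j*(1/89) + j/1) = 6 + (j/89 + j*1) = 6 + (j/89 + j) = 6 + 90*j/89)
V(F, -115) - L(D) = 32*9 - (6 + (90/89)*(-1/317)) = 288 - (6 - 90/28213) = 288 - 1*169188/28213 = 288 - 169188/28213 = 7956156/28213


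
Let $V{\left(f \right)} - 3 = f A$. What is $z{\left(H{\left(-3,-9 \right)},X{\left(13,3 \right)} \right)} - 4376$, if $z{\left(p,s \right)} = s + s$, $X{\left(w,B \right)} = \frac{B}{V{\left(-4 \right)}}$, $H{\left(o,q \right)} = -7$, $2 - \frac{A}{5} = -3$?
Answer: $- \frac{424478}{97} \approx -4376.1$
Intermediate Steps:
$A = 25$ ($A = 10 - -15 = 10 + 15 = 25$)
$V{\left(f \right)} = 3 + 25 f$ ($V{\left(f \right)} = 3 + f 25 = 3 + 25 f$)
$X{\left(w,B \right)} = - \frac{B}{97}$ ($X{\left(w,B \right)} = \frac{B}{3 + 25 \left(-4\right)} = \frac{B}{3 - 100} = \frac{B}{-97} = B \left(- \frac{1}{97}\right) = - \frac{B}{97}$)
$z{\left(p,s \right)} = 2 s$
$z{\left(H{\left(-3,-9 \right)},X{\left(13,3 \right)} \right)} - 4376 = 2 \left(\left(- \frac{1}{97}\right) 3\right) - 4376 = 2 \left(- \frac{3}{97}\right) - 4376 = - \frac{6}{97} - 4376 = - \frac{424478}{97}$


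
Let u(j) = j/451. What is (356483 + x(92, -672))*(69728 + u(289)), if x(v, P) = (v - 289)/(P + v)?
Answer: 6502119888766929/261580 ≈ 2.4857e+10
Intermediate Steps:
x(v, P) = (-289 + v)/(P + v)
u(j) = j/451 (u(j) = j*(1/451) = j/451)
(356483 + x(92, -672))*(69728 + u(289)) = (356483 + (-289 + 92)/(-672 + 92))*(69728 + (1/451)*289) = (356483 - 197/(-580))*(69728 + 289/451) = (356483 - 1/580*(-197))*(31447617/451) = (356483 + 197/580)*(31447617/451) = (206760337/580)*(31447617/451) = 6502119888766929/261580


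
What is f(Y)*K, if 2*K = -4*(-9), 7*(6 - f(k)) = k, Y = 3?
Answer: 702/7 ≈ 100.29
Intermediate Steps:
f(k) = 6 - k/7
K = 18 (K = (-4*(-9))/2 = (½)*36 = 18)
f(Y)*K = (6 - ⅐*3)*18 = (6 - 3/7)*18 = (39/7)*18 = 702/7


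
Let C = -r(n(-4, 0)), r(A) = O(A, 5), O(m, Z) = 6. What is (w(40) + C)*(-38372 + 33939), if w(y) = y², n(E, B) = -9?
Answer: -7066202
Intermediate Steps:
r(A) = 6
C = -6 (C = -1*6 = -6)
(w(40) + C)*(-38372 + 33939) = (40² - 6)*(-38372 + 33939) = (1600 - 6)*(-4433) = 1594*(-4433) = -7066202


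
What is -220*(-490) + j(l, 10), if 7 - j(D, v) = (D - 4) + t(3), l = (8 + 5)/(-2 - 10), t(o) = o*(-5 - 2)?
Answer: 1293997/12 ≈ 1.0783e+5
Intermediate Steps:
t(o) = -7*o (t(o) = o*(-7) = -7*o)
l = -13/12 (l = 13/(-12) = 13*(-1/12) = -13/12 ≈ -1.0833)
j(D, v) = 32 - D (j(D, v) = 7 - ((D - 4) - 7*3) = 7 - ((-4 + D) - 21) = 7 - (-25 + D) = 7 + (25 - D) = 32 - D)
-220*(-490) + j(l, 10) = -220*(-490) + (32 - 1*(-13/12)) = 107800 + (32 + 13/12) = 107800 + 397/12 = 1293997/12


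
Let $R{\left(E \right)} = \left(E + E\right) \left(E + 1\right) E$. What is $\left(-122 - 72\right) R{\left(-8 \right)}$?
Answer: $173824$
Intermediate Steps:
$R{\left(E \right)} = 2 E^{2} \left(1 + E\right)$ ($R{\left(E \right)} = 2 E \left(1 + E\right) E = 2 E^{2} \left(1 + E\right)$)
$\left(-122 - 72\right) R{\left(-8 \right)} = \left(-122 - 72\right) 2 \left(-8\right)^{2} \left(1 - 8\right) = - 194 \cdot 2 \cdot 64 \left(-7\right) = \left(-194\right) \left(-896\right) = 173824$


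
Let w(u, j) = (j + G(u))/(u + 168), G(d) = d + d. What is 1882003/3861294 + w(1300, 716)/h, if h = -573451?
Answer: 396076595350825/812634486352998 ≈ 0.48740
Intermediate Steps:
G(d) = 2*d
w(u, j) = (j + 2*u)/(168 + u) (w(u, j) = (j + 2*u)/(u + 168) = (j + 2*u)/(168 + u))
1882003/3861294 + w(1300, 716)/h = 1882003/3861294 + ((716 + 2*1300)/(168 + 1300))/(-573451) = 1882003*(1/3861294) + ((716 + 2600)/1468)*(-1/573451) = 1882003/3861294 + ((1/1468)*3316)*(-1/573451) = 1882003/3861294 + (829/367)*(-1/573451) = 1882003/3861294 - 829/210456517 = 396076595350825/812634486352998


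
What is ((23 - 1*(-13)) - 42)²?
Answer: 36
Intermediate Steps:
((23 - 1*(-13)) - 42)² = ((23 + 13) - 42)² = (36 - 42)² = (-6)² = 36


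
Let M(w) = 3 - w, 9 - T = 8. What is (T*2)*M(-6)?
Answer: 18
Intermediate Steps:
T = 1 (T = 9 - 1*8 = 9 - 8 = 1)
(T*2)*M(-6) = (1*2)*(3 - 1*(-6)) = 2*(3 + 6) = 2*9 = 18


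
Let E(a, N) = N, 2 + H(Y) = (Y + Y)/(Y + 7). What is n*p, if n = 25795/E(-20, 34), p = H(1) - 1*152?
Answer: -15863925/136 ≈ -1.1665e+5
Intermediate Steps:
H(Y) = -2 + 2*Y/(7 + Y) (H(Y) = -2 + (Y + Y)/(Y + 7) = -2 + (2*Y)/(7 + Y) = -2 + 2*Y/(7 + Y))
p = -615/4 (p = -14/(7 + 1) - 1*152 = -14/8 - 152 = -14*⅛ - 152 = -7/4 - 152 = -615/4 ≈ -153.75)
n = 25795/34 ≈ 758.68
n*p = (25795/34)*(-615/4) = -15863925/136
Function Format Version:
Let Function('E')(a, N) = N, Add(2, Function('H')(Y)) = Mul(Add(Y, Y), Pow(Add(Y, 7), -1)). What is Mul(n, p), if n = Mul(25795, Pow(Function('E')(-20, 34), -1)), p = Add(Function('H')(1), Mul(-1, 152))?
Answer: Rational(-15863925, 136) ≈ -1.1665e+5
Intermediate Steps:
Function('H')(Y) = Add(-2, Mul(2, Y, Pow(Add(7, Y), -1))) (Function('H')(Y) = Add(-2, Mul(Add(Y, Y), Pow(Add(Y, 7), -1))) = Add(-2, Mul(Mul(2, Y), Pow(Add(7, Y), -1))) = Add(-2, Mul(2, Y, Pow(Add(7, Y), -1))))
p = Rational(-615, 4) (p = Add(Mul(-14, Pow(Add(7, 1), -1)), Mul(-1, 152)) = Add(Mul(-14, Pow(8, -1)), -152) = Add(Mul(-14, Rational(1, 8)), -152) = Add(Rational(-7, 4), -152) = Rational(-615, 4) ≈ -153.75)
n = Rational(25795, 34) (n = Mul(25795, Pow(34, -1)) = Mul(25795, Rational(1, 34)) = Rational(25795, 34) ≈ 758.68)
Mul(n, p) = Mul(Rational(25795, 34), Rational(-615, 4)) = Rational(-15863925, 136)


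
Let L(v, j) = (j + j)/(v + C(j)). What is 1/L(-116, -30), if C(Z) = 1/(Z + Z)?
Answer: 6961/3600 ≈ 1.9336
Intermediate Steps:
C(Z) = 1/(2*Z)
L(v, j) = 2*j/(v + 1/(2*j)) (L(v, j) = (j + j)/(v + 1/(2*j)) = (2*j)/(v + 1/(2*j)) = 2*j/(v + 1/(2*j)))
1/L(-116, -30) = 1/(4*(-30)²/(1 + 2*(-30)*(-116))) = 1/(4*900/(1 + 6960)) = 1/(4*900/6961) = 1/(4*900*(1/6961)) = 1/(3600/6961) = 6961/3600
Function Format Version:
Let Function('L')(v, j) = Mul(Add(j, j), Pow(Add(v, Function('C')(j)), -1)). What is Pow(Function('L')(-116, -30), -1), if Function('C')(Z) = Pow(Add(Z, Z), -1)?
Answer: Rational(6961, 3600) ≈ 1.9336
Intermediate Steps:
Function('C')(Z) = Mul(Rational(1, 2), Pow(Z, -1)) (Function('C')(Z) = Pow(Mul(2, Z), -1) = Mul(Rational(1, 2), Pow(Z, -1)))
Function('L')(v, j) = Mul(2, j, Pow(Add(v, Mul(Rational(1, 2), Pow(j, -1))), -1)) (Function('L')(v, j) = Mul(Add(j, j), Pow(Add(v, Mul(Rational(1, 2), Pow(j, -1))), -1)) = Mul(Mul(2, j), Pow(Add(v, Mul(Rational(1, 2), Pow(j, -1))), -1)) = Mul(2, j, Pow(Add(v, Mul(Rational(1, 2), Pow(j, -1))), -1)))
Pow(Function('L')(-116, -30), -1) = Pow(Mul(4, Pow(-30, 2), Pow(Add(1, Mul(2, -30, -116)), -1)), -1) = Pow(Mul(4, 900, Pow(Add(1, 6960), -1)), -1) = Pow(Mul(4, 900, Pow(6961, -1)), -1) = Pow(Mul(4, 900, Rational(1, 6961)), -1) = Pow(Rational(3600, 6961), -1) = Rational(6961, 3600)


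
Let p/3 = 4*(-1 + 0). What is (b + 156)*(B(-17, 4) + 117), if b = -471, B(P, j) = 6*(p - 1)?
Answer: -12285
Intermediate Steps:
p = -12 (p = 3*(4*(-1 + 0)) = 3*(4*(-1)) = 3*(-4) = -12)
B(P, j) = -78 (B(P, j) = 6*(-12 - 1) = 6*(-13) = -78)
(b + 156)*(B(-17, 4) + 117) = (-471 + 156)*(-78 + 117) = -315*39 = -12285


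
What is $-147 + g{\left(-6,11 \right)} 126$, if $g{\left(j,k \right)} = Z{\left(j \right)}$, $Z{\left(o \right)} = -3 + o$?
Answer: $-1281$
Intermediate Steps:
$g{\left(j,k \right)} = -3 + j$
$-147 + g{\left(-6,11 \right)} 126 = -147 + \left(-3 - 6\right) 126 = -147 - 1134 = -1281$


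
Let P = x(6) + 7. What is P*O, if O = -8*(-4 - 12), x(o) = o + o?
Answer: 2432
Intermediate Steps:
x(o) = 2*o
O = 128 (O = -8*(-16) = 128)
P = 19 (P = 2*6 + 7 = 12 + 7 = 19)
P*O = 19*128 = 2432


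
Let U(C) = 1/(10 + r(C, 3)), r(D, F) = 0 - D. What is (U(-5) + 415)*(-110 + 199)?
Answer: 554114/15 ≈ 36941.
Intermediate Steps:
r(D, F) = -D
U(C) = 1/(10 - C)
(U(-5) + 415)*(-110 + 199) = (-1/(-10 - 5) + 415)*(-110 + 199) = (-1/(-15) + 415)*89 = (-1*(-1/15) + 415)*89 = (1/15 + 415)*89 = (6226/15)*89 = 554114/15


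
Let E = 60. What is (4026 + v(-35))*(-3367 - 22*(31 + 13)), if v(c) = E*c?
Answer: -8349210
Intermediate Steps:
v(c) = 60*c
(4026 + v(-35))*(-3367 - 22*(31 + 13)) = (4026 + 60*(-35))*(-3367 - 22*(31 + 13)) = (4026 - 2100)*(-3367 - 22*44) = 1926*(-3367 - 968) = 1926*(-4335) = -8349210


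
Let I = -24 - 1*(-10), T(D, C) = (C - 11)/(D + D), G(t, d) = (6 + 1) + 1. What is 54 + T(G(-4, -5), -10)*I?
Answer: 579/8 ≈ 72.375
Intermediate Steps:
G(t, d) = 8 (G(t, d) = 7 + 1 = 8)
T(D, C) = (-11 + C)/(2*D) (T(D, C) = (-11 + C)/((2*D)) = (-11 + C)*(1/(2*D)) = (-11 + C)/(2*D))
I = -14 (I = -24 + 10 = -14)
54 + T(G(-4, -5), -10)*I = 54 + ((1/2)*(-11 - 10)/8)*(-14) = 54 + ((1/2)*(1/8)*(-21))*(-14) = 54 - 21/16*(-14) = 54 + 147/8 = 579/8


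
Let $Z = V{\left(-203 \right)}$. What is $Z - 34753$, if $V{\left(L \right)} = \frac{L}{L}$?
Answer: $-34752$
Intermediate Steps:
$V{\left(L \right)} = 1$
$Z = 1$
$Z - 34753 = 1 - 34753 = -34752$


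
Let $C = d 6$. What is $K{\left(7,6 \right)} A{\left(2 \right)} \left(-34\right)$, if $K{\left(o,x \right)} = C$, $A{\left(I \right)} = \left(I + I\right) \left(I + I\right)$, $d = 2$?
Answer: $-6528$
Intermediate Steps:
$A{\left(I \right)} = 4 I^{2}$ ($A{\left(I \right)} = 2 I 2 I = 4 I^{2}$)
$C = 12$ ($C = 2 \cdot 6 = 12$)
$K{\left(o,x \right)} = 12$
$K{\left(7,6 \right)} A{\left(2 \right)} \left(-34\right) = 12 \cdot 4 \cdot 2^{2} \left(-34\right) = 12 \cdot 4 \cdot 4 \left(-34\right) = 12 \cdot 16 \left(-34\right) = 192 \left(-34\right) = -6528$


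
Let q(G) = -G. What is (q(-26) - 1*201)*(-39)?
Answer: 6825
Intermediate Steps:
(q(-26) - 1*201)*(-39) = (-1*(-26) - 1*201)*(-39) = (26 - 201)*(-39) = -175*(-39) = 6825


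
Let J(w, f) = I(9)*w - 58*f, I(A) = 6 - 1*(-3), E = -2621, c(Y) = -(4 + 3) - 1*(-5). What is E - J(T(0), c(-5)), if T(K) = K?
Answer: -2737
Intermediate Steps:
c(Y) = -2 (c(Y) = -1*7 + 5 = -7 + 5 = -2)
I(A) = 9 (I(A) = 6 + 3 = 9)
J(w, f) = -58*f + 9*w (J(w, f) = 9*w - 58*f = -58*f + 9*w)
E - J(T(0), c(-5)) = -2621 - (-58*(-2) + 9*0) = -2621 - (116 + 0) = -2621 - 1*116 = -2621 - 116 = -2737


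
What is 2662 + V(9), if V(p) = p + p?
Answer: 2680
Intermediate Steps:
V(p) = 2*p
2662 + V(9) = 2662 + 2*9 = 2662 + 18 = 2680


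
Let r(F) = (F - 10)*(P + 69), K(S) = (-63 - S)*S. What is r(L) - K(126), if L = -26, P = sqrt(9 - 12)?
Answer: 21330 - 36*I*sqrt(3) ≈ 21330.0 - 62.354*I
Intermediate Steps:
P = I*sqrt(3) (P = sqrt(-3) = I*sqrt(3) ≈ 1.732*I)
K(S) = S*(-63 - S)
r(F) = (-10 + F)*(69 + I*sqrt(3)) (r(F) = (F - 10)*(I*sqrt(3) + 69) = (-10 + F)*(69 + I*sqrt(3)))
r(L) - K(126) = (-690 + 69*(-26) - 10*I*sqrt(3) + I*(-26)*sqrt(3)) - (-1)*126*(63 + 126) = (-690 - 1794 - 10*I*sqrt(3) - 26*I*sqrt(3)) - (-1)*126*189 = (-2484 - 36*I*sqrt(3)) - 1*(-23814) = (-2484 - 36*I*sqrt(3)) + 23814 = 21330 - 36*I*sqrt(3)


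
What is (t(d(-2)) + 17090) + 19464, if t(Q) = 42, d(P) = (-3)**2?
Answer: 36596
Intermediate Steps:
d(P) = 9
(t(d(-2)) + 17090) + 19464 = (42 + 17090) + 19464 = 17132 + 19464 = 36596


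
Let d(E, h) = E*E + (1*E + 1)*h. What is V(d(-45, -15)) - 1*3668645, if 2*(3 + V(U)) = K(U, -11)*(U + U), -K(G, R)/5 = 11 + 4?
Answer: -3870023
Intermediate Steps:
K(G, R) = -75 (K(G, R) = -5*(11 + 4) = -5*15 = -75)
d(E, h) = E**2 + h*(1 + E) (d(E, h) = E**2 + (E + 1)*h = E**2 + (1 + E)*h = E**2 + h*(1 + E))
V(U) = -3 - 75*U (V(U) = -3 + (-75*(U + U))/2 = -3 + (-150*U)/2 = -3 - 75*U)
V(d(-45, -15)) - 1*3668645 = (-3 - 75*(-15 + (-45)**2 - 45*(-15))) - 1*3668645 = (-3 - 75*(-15 + 2025 + 675)) - 3668645 = (-3 - 75*2685) - 3668645 = (-3 - 201375) - 3668645 = -201378 - 3668645 = -3870023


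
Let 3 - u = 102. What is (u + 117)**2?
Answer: 324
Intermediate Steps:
u = -99 (u = 3 - 1*102 = 3 - 102 = -99)
(u + 117)**2 = (-99 + 117)**2 = 18**2 = 324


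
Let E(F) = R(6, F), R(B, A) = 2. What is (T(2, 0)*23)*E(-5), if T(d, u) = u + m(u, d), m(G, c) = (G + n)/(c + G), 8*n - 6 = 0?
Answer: 69/4 ≈ 17.250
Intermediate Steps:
n = ¾ (n = ¾ + (⅛)*0 = ¾ + 0 = ¾ ≈ 0.75000)
E(F) = 2
m(G, c) = (¾ + G)/(G + c) (m(G, c) = (G + ¾)/(c + G) = (¾ + G)/(G + c))
T(d, u) = u + (¾ + u)/(d + u) (T(d, u) = u + (¾ + u)/(u + d) = u + (¾ + u)/(d + u))
(T(2, 0)*23)*E(-5) = (((¾ + 0 + 0*(2 + 0))/(2 + 0))*23)*2 = (((¾ + 0 + 0*2)/2)*23)*2 = (((¾ + 0 + 0)/2)*23)*2 = (((½)*(¾))*23)*2 = ((3/8)*23)*2 = (69/8)*2 = 69/4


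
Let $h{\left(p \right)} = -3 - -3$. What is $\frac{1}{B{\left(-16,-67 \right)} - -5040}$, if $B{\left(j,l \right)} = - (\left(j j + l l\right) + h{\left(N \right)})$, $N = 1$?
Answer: $\frac{1}{295} \approx 0.0033898$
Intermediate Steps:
$h{\left(p \right)} = 0$ ($h{\left(p \right)} = -3 + 3 = 0$)
$B{\left(j,l \right)} = - j^{2} - l^{2}$ ($B{\left(j,l \right)} = - (\left(j j + l l\right) + 0) = - (\left(j^{2} + l^{2}\right) + 0) = - (j^{2} + l^{2}) = - j^{2} - l^{2}$)
$\frac{1}{B{\left(-16,-67 \right)} - -5040} = \frac{1}{\left(- \left(-16\right)^{2} - \left(-67\right)^{2}\right) - -5040} = \frac{1}{\left(\left(-1\right) 256 - 4489\right) + 5040} = \frac{1}{\left(-256 - 4489\right) + 5040} = \frac{1}{-4745 + 5040} = \frac{1}{295}$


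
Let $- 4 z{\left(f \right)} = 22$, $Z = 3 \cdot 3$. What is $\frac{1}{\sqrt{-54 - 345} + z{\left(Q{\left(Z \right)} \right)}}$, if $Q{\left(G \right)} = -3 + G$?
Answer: $- \frac{22}{1717} - \frac{4 i \sqrt{399}}{1717} \approx -0.012813 - 0.046535 i$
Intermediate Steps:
$Z = 9$
$z{\left(f \right)} = - \frac{11}{2}$ ($z{\left(f \right)} = \left(- \frac{1}{4}\right) 22 = - \frac{11}{2}$)
$\frac{1}{\sqrt{-54 - 345} + z{\left(Q{\left(Z \right)} \right)}} = \frac{1}{\sqrt{-54 - 345} - \frac{11}{2}} = \frac{1}{\sqrt{-399} - \frac{11}{2}} = \frac{1}{i \sqrt{399} - \frac{11}{2}} = \frac{1}{- \frac{11}{2} + i \sqrt{399}}$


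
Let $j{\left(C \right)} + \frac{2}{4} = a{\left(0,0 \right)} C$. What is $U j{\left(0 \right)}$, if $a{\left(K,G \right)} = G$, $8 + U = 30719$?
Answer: $- \frac{30711}{2} \approx -15356.0$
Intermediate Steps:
$U = 30711$ ($U = -8 + 30719 = 30711$)
$j{\left(C \right)} = - \frac{1}{2}$ ($j{\left(C \right)} = - \frac{1}{2} + 0 C = - \frac{1}{2} + 0 = - \frac{1}{2}$)
$U j{\left(0 \right)} = 30711 \left(- \frac{1}{2}\right) = - \frac{30711}{2}$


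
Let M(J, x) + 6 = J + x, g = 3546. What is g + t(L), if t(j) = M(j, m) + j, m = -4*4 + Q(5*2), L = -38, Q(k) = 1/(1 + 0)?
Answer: 3449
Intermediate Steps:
Q(k) = 1 (Q(k) = 1/1 = 1)
m = -15 (m = -4*4 + 1 = -16 + 1 = -15)
M(J, x) = -6 + J + x (M(J, x) = -6 + (J + x) = -6 + J + x)
t(j) = -21 + 2*j (t(j) = (-6 + j - 15) + j = (-21 + j) + j = -21 + 2*j)
g + t(L) = 3546 + (-21 + 2*(-38)) = 3546 + (-21 - 76) = 3546 - 97 = 3449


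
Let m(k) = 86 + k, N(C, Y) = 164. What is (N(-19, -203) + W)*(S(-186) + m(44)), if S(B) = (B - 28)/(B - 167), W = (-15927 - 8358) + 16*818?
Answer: -508665432/353 ≈ -1.4410e+6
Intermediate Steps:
W = -11197 (W = -24285 + 13088 = -11197)
S(B) = (-28 + B)/(-167 + B)
(N(-19, -203) + W)*(S(-186) + m(44)) = (164 - 11197)*((-28 - 186)/(-167 - 186) + (86 + 44)) = -11033*(-214/(-353) + 130) = -11033*(-1/353*(-214) + 130) = -11033*(214/353 + 130) = -11033*46104/353 = -508665432/353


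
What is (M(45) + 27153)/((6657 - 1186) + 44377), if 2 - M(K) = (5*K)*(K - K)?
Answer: 27155/49848 ≈ 0.54476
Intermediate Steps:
M(K) = 2 (M(K) = 2 - 5*K*(K - K) = 2 - 5*K*0 = 2 - 1*0 = 2 + 0 = 2)
(M(45) + 27153)/((6657 - 1186) + 44377) = (2 + 27153)/((6657 - 1186) + 44377) = 27155/(5471 + 44377) = 27155/49848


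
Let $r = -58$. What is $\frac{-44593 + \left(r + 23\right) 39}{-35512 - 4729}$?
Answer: $\frac{45958}{40241} \approx 1.1421$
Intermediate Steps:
$\frac{-44593 + \left(r + 23\right) 39}{-35512 - 4729} = \frac{-44593 + \left(-58 + 23\right) 39}{-35512 - 4729} = \frac{-44593 - 1365}{-40241} = \left(-44593 - 1365\right) \left(- \frac{1}{40241}\right) = \left(-45958\right) \left(- \frac{1}{40241}\right) = \frac{45958}{40241}$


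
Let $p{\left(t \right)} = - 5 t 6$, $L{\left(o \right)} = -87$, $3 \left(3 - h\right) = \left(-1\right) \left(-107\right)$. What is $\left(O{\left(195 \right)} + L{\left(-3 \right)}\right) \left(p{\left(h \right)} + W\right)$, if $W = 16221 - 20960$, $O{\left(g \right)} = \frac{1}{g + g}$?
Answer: $\frac{42513037}{130} \approx 3.2702 \cdot 10^{5}$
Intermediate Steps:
$h = - \frac{98}{3}$ ($h = 3 - \frac{\left(-1\right) \left(-107\right)}{3} = 3 - \frac{107}{3} = - \frac{98}{3} \approx -32.667$)
$O{\left(g \right)} = \frac{1}{2 g}$
$p{\left(t \right)} = - 30 t$
$W = -4739$ ($W = 16221 - 20960 = -4739$)
$\left(O{\left(195 \right)} + L{\left(-3 \right)}\right) \left(p{\left(h \right)} + W\right) = \left(\frac{1}{2 \cdot 195} - 87\right) \left(\left(-30\right) \left(- \frac{98}{3}\right) - 4739\right) = \left(\frac{1}{2} \cdot \frac{1}{195} - 87\right) \left(980 - 4739\right) = \left(\frac{1}{390} - 87\right) \left(-3759\right) = \left(- \frac{33929}{390}\right) \left(-3759\right) = \frac{42513037}{130}$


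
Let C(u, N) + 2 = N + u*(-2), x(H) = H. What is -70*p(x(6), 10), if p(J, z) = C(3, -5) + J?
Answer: 490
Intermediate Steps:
C(u, N) = -2 + N - 2*u (C(u, N) = -2 + (N + u*(-2)) = -2 + (N - 2*u) = -2 + N - 2*u)
p(J, z) = -13 + J (p(J, z) = (-2 - 5 - 2*3) + J = (-2 - 5 - 6) + J = -13 + J)
-70*p(x(6), 10) = -70*(-13 + 6) = -70*(-7) = 490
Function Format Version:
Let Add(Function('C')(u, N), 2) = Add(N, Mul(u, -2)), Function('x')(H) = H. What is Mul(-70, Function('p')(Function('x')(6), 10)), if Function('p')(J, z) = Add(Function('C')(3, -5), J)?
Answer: 490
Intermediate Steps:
Function('C')(u, N) = Add(-2, N, Mul(-2, u)) (Function('C')(u, N) = Add(-2, Add(N, Mul(u, -2))) = Add(-2, Add(N, Mul(-2, u))) = Add(-2, N, Mul(-2, u)))
Function('p')(J, z) = Add(-13, J) (Function('p')(J, z) = Add(Add(-2, -5, Mul(-2, 3)), J) = Add(Add(-2, -5, -6), J) = Add(-13, J))
Mul(-70, Function('p')(Function('x')(6), 10)) = Mul(-70, Add(-13, 6)) = Mul(-70, -7) = 490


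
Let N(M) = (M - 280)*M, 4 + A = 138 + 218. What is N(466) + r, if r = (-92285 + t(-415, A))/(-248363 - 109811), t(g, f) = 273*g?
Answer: 15522647602/179087 ≈ 86677.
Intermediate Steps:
A = 352 (A = -4 + (138 + 218) = -4 + 356 = 352)
r = 102790/179087 (r = (-92285 + 273*(-415))/(-248363 - 109811) = (-92285 - 113295)/(-358174) = -205580*(-1/358174) = 102790/179087 ≈ 0.57397)
N(M) = M*(-280 + M) (N(M) = (-280 + M)*M = M*(-280 + M))
N(466) + r = 466*(-280 + 466) + 102790/179087 = 466*186 + 102790/179087 = 86676 + 102790/179087 = 15522647602/179087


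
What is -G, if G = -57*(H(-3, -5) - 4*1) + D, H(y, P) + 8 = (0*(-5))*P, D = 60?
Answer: -744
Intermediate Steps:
H(y, P) = -8 (H(y, P) = -8 + (0*(-5))*P = -8 + 0*P = -8 + 0 = -8)
G = 744 (G = -57*(-8 - 4*1) + 60 = -57*(-8 - 4) + 60 = -57*(-12) + 60 = 684 + 60 = 744)
-G = -1*744 = -744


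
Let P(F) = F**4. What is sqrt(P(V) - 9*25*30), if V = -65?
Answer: 5*sqrt(713755) ≈ 4224.2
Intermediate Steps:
sqrt(P(V) - 9*25*30) = sqrt((-65)**4 - 9*25*30) = sqrt(17850625 - 225*30) = sqrt(17850625 - 6750) = sqrt(17843875) = 5*sqrt(713755)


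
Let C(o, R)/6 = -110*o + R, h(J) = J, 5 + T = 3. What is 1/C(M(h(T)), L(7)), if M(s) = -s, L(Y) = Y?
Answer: -1/1278 ≈ -0.00078247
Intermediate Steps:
T = -2 (T = -5 + 3 = -2)
C(o, R) = -660*o + 6*R (C(o, R) = 6*(-110*o + R) = 6*(R - 110*o) = -660*o + 6*R)
1/C(M(h(T)), L(7)) = 1/(-(-660)*(-2) + 6*7) = 1/(-660*2 + 42) = 1/(-1320 + 42) = 1/(-1278) = -1/1278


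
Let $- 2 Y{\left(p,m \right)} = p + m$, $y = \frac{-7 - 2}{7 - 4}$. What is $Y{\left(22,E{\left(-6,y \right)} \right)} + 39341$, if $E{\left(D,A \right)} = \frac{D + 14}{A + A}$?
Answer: $\frac{117992}{3} \approx 39331.0$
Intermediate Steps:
$y = -3$ ($y = - \frac{9}{3} = \left(-9\right) \frac{1}{3} = -3$)
$E{\left(D,A \right)} = \frac{14 + D}{2 A}$
$Y{\left(p,m \right)} = - \frac{m}{2} - \frac{p}{2}$ ($Y{\left(p,m \right)} = - \frac{p + m}{2} = - \frac{m + p}{2} = - \frac{m}{2} - \frac{p}{2}$)
$Y{\left(22,E{\left(-6,y \right)} \right)} + 39341 = \left(- \frac{\frac{1}{2} \frac{1}{-3} \left(14 - 6\right)}{2} - 11\right) + 39341 = \left(- \frac{\frac{1}{2} \left(- \frac{1}{3}\right) 8}{2} - 11\right) + 39341 = \left(\left(- \frac{1}{2}\right) \left(- \frac{4}{3}\right) - 11\right) + 39341 = \left(\frac{2}{3} - 11\right) + 39341 = - \frac{31}{3} + 39341 = \frac{117992}{3}$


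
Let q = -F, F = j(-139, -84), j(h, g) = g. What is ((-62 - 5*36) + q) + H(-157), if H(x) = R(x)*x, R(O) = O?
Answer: 24491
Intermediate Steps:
F = -84
H(x) = x**2 (H(x) = x*x = x**2)
q = 84 (q = -1*(-84) = 84)
((-62 - 5*36) + q) + H(-157) = ((-62 - 5*36) + 84) + (-157)**2 = ((-62 - 180) + 84) + 24649 = (-242 + 84) + 24649 = -158 + 24649 = 24491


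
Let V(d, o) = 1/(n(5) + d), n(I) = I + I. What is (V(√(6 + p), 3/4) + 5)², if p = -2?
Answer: 3721/144 ≈ 25.840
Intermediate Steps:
n(I) = 2*I
V(d, o) = 1/(10 + d) (V(d, o) = 1/(2*5 + d) = 1/(10 + d))
(V(√(6 + p), 3/4) + 5)² = (1/(10 + √(6 - 2)) + 5)² = (1/(10 + √4) + 5)² = (1/(10 + 2) + 5)² = (1/12 + 5)² = (61/12)² = 3721/144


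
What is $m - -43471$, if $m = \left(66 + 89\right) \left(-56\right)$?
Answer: $34791$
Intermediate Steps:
$m = -8680$ ($m = 155 \left(-56\right) = -8680$)
$m - -43471 = -8680 - -43471 = -8680 + 43471 = 34791$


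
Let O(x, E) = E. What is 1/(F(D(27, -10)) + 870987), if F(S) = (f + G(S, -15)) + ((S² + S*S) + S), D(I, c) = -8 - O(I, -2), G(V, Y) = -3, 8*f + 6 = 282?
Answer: 2/1742169 ≈ 1.1480e-6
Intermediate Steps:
f = 69/2 (f = -¾ + (⅛)*282 = -¾ + 141/4 = 69/2 ≈ 34.500)
D(I, c) = -6 (D(I, c) = -8 - 1*(-2) = -8 + 2 = -6)
F(S) = 63/2 + S + 2*S² (F(S) = (69/2 - 3) + ((S² + S*S) + S) = 63/2 + ((S² + S²) + S) = 63/2 + (2*S² + S) = 63/2 + (S + 2*S²) = 63/2 + S + 2*S²)
1/(F(D(27, -10)) + 870987) = 1/((63/2 - 6 + 2*(-6)²) + 870987) = 1/((63/2 - 6 + 2*36) + 870987) = 1/((63/2 - 6 + 72) + 870987) = 1/(195/2 + 870987) = 1/(1742169/2) = 2/1742169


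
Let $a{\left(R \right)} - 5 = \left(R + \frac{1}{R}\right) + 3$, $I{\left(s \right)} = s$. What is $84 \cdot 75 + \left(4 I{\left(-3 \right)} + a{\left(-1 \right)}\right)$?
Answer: $6294$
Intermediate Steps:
$a{\left(R \right)} = 8 + R + \frac{1}{R}$ ($a{\left(R \right)} = 5 + \left(\left(R + \frac{1}{R}\right) + 3\right) = 5 + \left(3 + R + \frac{1}{R}\right) = 8 + R + \frac{1}{R}$)
$84 \cdot 75 + \left(4 I{\left(-3 \right)} + a{\left(-1 \right)}\right) = 84 \cdot 75 + \left(4 \left(-3\right) + \left(8 - 1 + \frac{1}{-1}\right)\right) = 6300 - 6 = 6294$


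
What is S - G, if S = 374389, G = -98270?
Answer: 472659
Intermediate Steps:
S - G = 374389 - 1*(-98270) = 374389 + 98270 = 472659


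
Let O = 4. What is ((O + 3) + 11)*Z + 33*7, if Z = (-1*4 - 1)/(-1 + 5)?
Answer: 417/2 ≈ 208.50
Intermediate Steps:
Z = -5/4 (Z = (-4 - 1)/4 = -5*¼ = -5/4 ≈ -1.2500)
((O + 3) + 11)*Z + 33*7 = ((4 + 3) + 11)*(-5/4) + 33*7 = (7 + 11)*(-5/4) + 231 = 18*(-5/4) + 231 = -45/2 + 231 = 417/2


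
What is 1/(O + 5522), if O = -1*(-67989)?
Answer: 1/73511 ≈ 1.3603e-5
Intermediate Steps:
O = 67989
1/(O + 5522) = 1/(67989 + 5522) = 1/73511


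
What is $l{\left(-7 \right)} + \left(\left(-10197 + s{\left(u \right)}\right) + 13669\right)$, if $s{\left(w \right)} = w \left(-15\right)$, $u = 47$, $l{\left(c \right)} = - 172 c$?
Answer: $3971$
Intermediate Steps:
$s{\left(w \right)} = - 15 w$
$l{\left(-7 \right)} + \left(\left(-10197 + s{\left(u \right)}\right) + 13669\right) = \left(-172\right) \left(-7\right) + \left(\left(-10197 - 705\right) + 13669\right) = 1204 + \left(\left(-10197 - 705\right) + 13669\right) = 1204 + \left(-10902 + 13669\right) = 1204 + 2767 = 3971$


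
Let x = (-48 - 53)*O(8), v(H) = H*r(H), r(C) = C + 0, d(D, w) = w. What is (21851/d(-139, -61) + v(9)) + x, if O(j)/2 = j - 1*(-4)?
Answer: -164774/61 ≈ -2701.2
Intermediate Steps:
r(C) = C
O(j) = 8 + 2*j (O(j) = 2*(j - 1*(-4)) = 2*(j + 4) = 2*(4 + j) = 8 + 2*j)
v(H) = H² (v(H) = H*H = H²)
x = -2424 (x = (-48 - 53)*(8 + 2*8) = -101*(8 + 16) = -101*24 = -2424)
(21851/d(-139, -61) + v(9)) + x = (21851/(-61) + 9²) - 2424 = (21851*(-1/61) + 81) - 2424 = (-21851/61 + 81) - 2424 = -16910/61 - 2424 = -164774/61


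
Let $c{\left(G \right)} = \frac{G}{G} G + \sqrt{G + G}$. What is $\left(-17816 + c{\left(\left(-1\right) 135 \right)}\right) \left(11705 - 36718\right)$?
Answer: $449008363 - 75039 i \sqrt{30} \approx 4.4901 \cdot 10^{8} - 4.1101 \cdot 10^{5} i$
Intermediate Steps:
$c{\left(G \right)} = G + \sqrt{2} \sqrt{G}$ ($c{\left(G \right)} = 1 G + \sqrt{2 G} = G + \sqrt{2} \sqrt{G}$)
$\left(-17816 + c{\left(\left(-1\right) 135 \right)}\right) \left(11705 - 36718\right) = \left(-17816 + \left(\left(-1\right) 135 + \sqrt{2} \sqrt{\left(-1\right) 135}\right)\right) \left(11705 - 36718\right) = \left(-17816 - \left(135 - \sqrt{2} \sqrt{-135}\right)\right) \left(-25013\right) = \left(-17816 - \left(135 - \sqrt{2} \cdot 3 i \sqrt{15}\right)\right) \left(-25013\right) = \left(-17816 - \left(135 - 3 i \sqrt{30}\right)\right) \left(-25013\right) = \left(-17951 + 3 i \sqrt{30}\right) \left(-25013\right) = 449008363 - 75039 i \sqrt{30}$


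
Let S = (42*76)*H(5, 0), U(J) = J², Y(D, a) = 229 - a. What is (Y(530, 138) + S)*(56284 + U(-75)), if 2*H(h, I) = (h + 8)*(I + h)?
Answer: 6428073379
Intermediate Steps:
H(h, I) = (8 + h)*(I + h)/2 (H(h, I) = ((h + 8)*(I + h))/2 = ((8 + h)*(I + h))/2 = (8 + h)*(I + h)/2)
S = 103740 (S = (42*76)*((½)*5² + 4*0 + 4*5 + (½)*0*5) = 3192*((½)*25 + 0 + 20 + 0) = 3192*(25/2 + 0 + 20 + 0) = 3192*(65/2) = 103740)
(Y(530, 138) + S)*(56284 + U(-75)) = ((229 - 1*138) + 103740)*(56284 + (-75)²) = ((229 - 138) + 103740)*(56284 + 5625) = (91 + 103740)*61909 = 103831*61909 = 6428073379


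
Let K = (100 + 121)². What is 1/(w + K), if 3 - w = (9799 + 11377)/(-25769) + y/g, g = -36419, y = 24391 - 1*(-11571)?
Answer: 938481211/45840874183606 ≈ 2.0473e-5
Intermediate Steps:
y = 35962 (y = 24391 + 11571 = 35962)
K = 48841 (K = 221² = 48841)
w = 4513357155/938481211 (w = 3 - ((9799 + 11377)/(-25769) + 35962/(-36419)) = 3 - (21176*(-1/25769) + 35962*(-1/36419)) = 3 - (-21176/25769 - 35962/36419) = 3 - 1*(-1697913522/938481211) = 3 + 1697913522/938481211 = 4513357155/938481211 ≈ 4.8092)
1/(w + K) = 1/(4513357155/938481211 + 48841) = 1/(45840874183606/938481211) = 938481211/45840874183606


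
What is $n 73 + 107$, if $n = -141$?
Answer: $-10186$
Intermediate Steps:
$n 73 + 107 = \left(-141\right) 73 + 107 = -10293 + 107 = -10186$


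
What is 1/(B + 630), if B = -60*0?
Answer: 1/630 ≈ 0.0015873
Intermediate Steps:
B = 0
1/(B + 630) = 1/(0 + 630) = 1/630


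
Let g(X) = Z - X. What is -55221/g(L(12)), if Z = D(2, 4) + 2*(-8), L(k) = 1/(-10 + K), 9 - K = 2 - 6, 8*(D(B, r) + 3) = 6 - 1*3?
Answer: 1325304/455 ≈ 2912.8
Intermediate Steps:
D(B, r) = -21/8 (D(B, r) = -3 + (6 - 1*3)/8 = -3 + (6 - 3)/8 = -3 + (⅛)*3 = -3 + 3/8 = -21/8)
K = 13 (K = 9 - (2 - 6) = 9 - 1*(-4) = 9 + 4 = 13)
L(k) = ⅓ (L(k) = 1/(-10 + 13) = 1/3 = ⅓)
Z = -149/8 (Z = -21/8 + 2*(-8) = -21/8 - 16 = -149/8 ≈ -18.625)
g(X) = -149/8 - X
-55221/g(L(12)) = -55221/(-149/8 - 1*⅓) = -55221/(-149/8 - ⅓) = -55221/(-455/24) = -55221*(-24/455) = 1325304/455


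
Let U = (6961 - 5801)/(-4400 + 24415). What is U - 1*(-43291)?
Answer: 173294105/4003 ≈ 43291.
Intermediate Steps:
U = 232/4003 (U = 1160/20015 = 1160*(1/20015) = 232/4003 ≈ 0.057957)
U - 1*(-43291) = 232/4003 - 1*(-43291) = 232/4003 + 43291 = 173294105/4003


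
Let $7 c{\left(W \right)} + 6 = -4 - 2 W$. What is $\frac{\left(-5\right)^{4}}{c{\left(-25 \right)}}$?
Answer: $\frac{875}{8} \approx 109.38$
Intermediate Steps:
$c{\left(W \right)} = - \frac{10}{7} - \frac{2 W}{7}$ ($c{\left(W \right)} = - \frac{6}{7} + \frac{-4 - 2 W}{7} = - \frac{6}{7} - \left(\frac{4}{7} + \frac{2 W}{7}\right) = - \frac{10}{7} - \frac{2 W}{7}$)
$\frac{\left(-5\right)^{4}}{c{\left(-25 \right)}} = \frac{\left(-5\right)^{4}}{- \frac{10}{7} - - \frac{50}{7}} = \frac{625}{- \frac{10}{7} + \frac{50}{7}} = \frac{625}{\frac{40}{7}} = 625 \cdot \frac{7}{40} = \frac{875}{8}$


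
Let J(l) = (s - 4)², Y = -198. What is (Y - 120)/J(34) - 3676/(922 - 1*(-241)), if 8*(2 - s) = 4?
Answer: -1571236/29075 ≈ -54.041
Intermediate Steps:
s = 3/2 (s = 2 - ⅛*4 = 2 - ½ = 3/2 ≈ 1.5000)
J(l) = 25/4 (J(l) = (3/2 - 4)² = (-5/2)² = 25/4)
(Y - 120)/J(34) - 3676/(922 - 1*(-241)) = (-198 - 120)/(25/4) - 3676/(922 - 1*(-241)) = -318*4/25 - 3676/(922 + 241) = -1272/25 - 3676/1163 = -1571236/29075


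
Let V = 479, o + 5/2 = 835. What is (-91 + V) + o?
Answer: 2441/2 ≈ 1220.5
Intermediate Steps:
o = 1665/2 (o = -5/2 + 835 = 1665/2 ≈ 832.50)
(-91 + V) + o = (-91 + 479) + 1665/2 = 388 + 1665/2 = 2441/2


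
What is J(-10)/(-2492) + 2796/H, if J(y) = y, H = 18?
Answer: 580651/3738 ≈ 155.34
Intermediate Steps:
J(-10)/(-2492) + 2796/H = -10/(-2492) + 2796/18 = -10*(-1/2492) + 2796*(1/18) = 5/1246 + 466/3 = 580651/3738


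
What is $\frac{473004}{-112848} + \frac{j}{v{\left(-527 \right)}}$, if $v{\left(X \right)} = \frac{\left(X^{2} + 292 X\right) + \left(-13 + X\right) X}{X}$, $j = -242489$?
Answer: $\frac{2249818381}{7288100} \approx 308.7$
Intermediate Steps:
$v{\left(X \right)} = \frac{X^{2} + 292 X + X \left(-13 + X\right)}{X}$ ($v{\left(X \right)} = \frac{\left(X^{2} + 292 X\right) + X \left(-13 + X\right)}{X} = \frac{X^{2} + 292 X + X \left(-13 + X\right)}{X}$)
$\frac{473004}{-112848} + \frac{j}{v{\left(-527 \right)}} = \frac{473004}{-112848} - \frac{242489}{279 + 2 \left(-527\right)} = 473004 \left(- \frac{1}{112848}\right) - \frac{242489}{279 - 1054} = - \frac{39417}{9404} - \frac{242489}{-775} = - \frac{39417}{9404} - - \frac{242489}{775} = - \frac{39417}{9404} + \frac{242489}{775} = \frac{2249818381}{7288100}$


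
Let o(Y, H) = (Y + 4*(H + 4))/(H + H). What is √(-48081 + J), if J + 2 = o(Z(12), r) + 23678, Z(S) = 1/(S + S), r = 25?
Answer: I*√87849645/60 ≈ 156.21*I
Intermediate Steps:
Z(S) = 1/(2*S)
o(Y, H) = (16 + Y + 4*H)/(2*H) (o(Y, H) = (Y + 4*(4 + H))/((2*H)) = (Y + (16 + 4*H))*(1/(2*H)) = (16 + Y + 4*H)*(1/(2*H)) = (16 + Y + 4*H)/(2*H))
J = 5682797/240 (J = -2 + ((½)*(16 + (½)/12 + 4*25)/25 + 23678) = -2 + ((½)*(1/25)*(16 + (½)*(1/12) + 100) + 23678) = -2 + ((½)*(1/25)*(16 + 1/24 + 100) + 23678) = -2 + ((½)*(1/25)*(2785/24) + 23678) = -2 + (557/240 + 23678) = -2 + 5683277/240 = 5682797/240 ≈ 23678.)
√(-48081 + J) = √(-48081 + 5682797/240) = √(-5856643/240) = I*√87849645/60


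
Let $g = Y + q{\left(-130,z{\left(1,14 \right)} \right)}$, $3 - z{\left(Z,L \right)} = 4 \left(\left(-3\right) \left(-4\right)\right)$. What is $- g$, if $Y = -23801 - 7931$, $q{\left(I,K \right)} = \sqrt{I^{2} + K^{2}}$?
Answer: $31732 - 5 \sqrt{757} \approx 31594.0$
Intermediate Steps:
$z{\left(Z,L \right)} = -45$ ($z{\left(Z,L \right)} = 3 - 4 \left(\left(-3\right) \left(-4\right)\right) = 3 - 4 \cdot 12 = 3 - 48 = -45$)
$Y = -31732$
$g = -31732 + 5 \sqrt{757}$ ($g = -31732 + \sqrt{\left(-130\right)^{2} + \left(-45\right)^{2}} = -31732 + \sqrt{16900 + 2025} = -31732 + \sqrt{18925} = -31732 + 5 \sqrt{757} \approx -31594.0$)
$- g = - (-31732 + 5 \sqrt{757}) = 31732 - 5 \sqrt{757}$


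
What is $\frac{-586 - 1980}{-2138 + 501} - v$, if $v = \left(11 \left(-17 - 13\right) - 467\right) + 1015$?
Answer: $- \frac{354300}{1637} \approx -216.43$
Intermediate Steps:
$v = 218$ ($v = \left(11 \left(-30\right) - 467\right) + 1015 = \left(-330 - 467\right) + 1015 = -797 + 1015 = 218$)
$\frac{-586 - 1980}{-2138 + 501} - v = \frac{-586 - 1980}{-2138 + 501} - 218 = - \frac{2566}{-1637} - 218 = \left(-2566\right) \left(- \frac{1}{1637}\right) - 218 = \frac{2566}{1637} - 218 = - \frac{354300}{1637}$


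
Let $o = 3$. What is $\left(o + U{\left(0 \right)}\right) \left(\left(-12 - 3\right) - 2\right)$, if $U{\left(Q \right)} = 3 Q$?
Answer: $-51$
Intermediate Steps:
$\left(o + U{\left(0 \right)}\right) \left(\left(-12 - 3\right) - 2\right) = \left(3 + 3 \cdot 0\right) \left(\left(-12 - 3\right) - 2\right) = \left(3 + 0\right) \left(-15 - 2\right) = 3 \left(-17\right) = -51$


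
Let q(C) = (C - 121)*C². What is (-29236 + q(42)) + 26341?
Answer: -142251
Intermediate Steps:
q(C) = C²*(-121 + C) (q(C) = (-121 + C)*C² = C²*(-121 + C))
(-29236 + q(42)) + 26341 = (-29236 + 42²*(-121 + 42)) + 26341 = (-29236 + 1764*(-79)) + 26341 = (-29236 - 139356) + 26341 = -168592 + 26341 = -142251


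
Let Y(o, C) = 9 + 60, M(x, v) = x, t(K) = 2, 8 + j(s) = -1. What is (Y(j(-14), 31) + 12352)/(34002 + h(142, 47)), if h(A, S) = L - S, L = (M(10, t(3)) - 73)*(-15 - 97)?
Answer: 12421/41011 ≈ 0.30287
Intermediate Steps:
j(s) = -9 (j(s) = -8 - 1 = -9)
Y(o, C) = 69
L = 7056 (L = (10 - 73)*(-15 - 97) = -63*(-112) = 7056)
h(A, S) = 7056 - S
(Y(j(-14), 31) + 12352)/(34002 + h(142, 47)) = (69 + 12352)/(34002 + (7056 - 1*47)) = 12421/(34002 + (7056 - 47)) = 12421/(34002 + 7009) = 12421/41011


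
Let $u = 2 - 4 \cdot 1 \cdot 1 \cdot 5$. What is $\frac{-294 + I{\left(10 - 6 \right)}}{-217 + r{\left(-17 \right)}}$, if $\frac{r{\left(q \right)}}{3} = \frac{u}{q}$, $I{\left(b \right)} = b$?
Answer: $\frac{986}{727} \approx 1.3563$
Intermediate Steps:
$u = -18$ ($u = 2 - 4 \cdot 1 \cdot 5 = 2 - 20 = -18$)
$r{\left(q \right)} = - \frac{54}{q}$ ($r{\left(q \right)} = 3 \left(- \frac{18}{q}\right) = - \frac{54}{q}$)
$\frac{-294 + I{\left(10 - 6 \right)}}{-217 + r{\left(-17 \right)}} = \frac{-294 + \left(10 - 6\right)}{-217 - \frac{54}{-17}} = \frac{-294 + 4}{-217 - - \frac{54}{17}} = - \frac{290}{-217 + \frac{54}{17}} = - \frac{290}{- \frac{3635}{17}} = \left(-290\right) \left(- \frac{17}{3635}\right) = \frac{986}{727}$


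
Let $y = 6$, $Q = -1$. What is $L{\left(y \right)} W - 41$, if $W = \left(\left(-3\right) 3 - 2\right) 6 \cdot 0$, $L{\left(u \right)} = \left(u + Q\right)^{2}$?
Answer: $-41$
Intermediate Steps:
$L{\left(u \right)} = \left(-1 + u\right)^{2}$ ($L{\left(u \right)} = \left(u - 1\right)^{2} = \left(-1 + u\right)^{2}$)
$W = 0$ ($W = \left(-9 - 2\right) 6 \cdot 0 = \left(-11\right) 6 \cdot 0 = \left(-66\right) 0 = 0$)
$L{\left(y \right)} W - 41 = \left(-1 + 6\right)^{2} \cdot 0 - 41 = 5^{2} \cdot 0 - 41 = 25 \cdot 0 - 41 = 0 - 41 = -41$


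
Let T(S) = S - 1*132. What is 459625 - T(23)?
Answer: 459734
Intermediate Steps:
T(S) = -132 + S (T(S) = S - 132 = -132 + S)
459625 - T(23) = 459625 - (-132 + 23) = 459625 - 1*(-109) = 459625 + 109 = 459734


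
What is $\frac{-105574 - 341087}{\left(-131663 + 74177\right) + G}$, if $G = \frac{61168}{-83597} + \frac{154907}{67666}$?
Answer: $\frac{280735103822658}{36130087267109} \approx 7.7701$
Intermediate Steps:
$G = \frac{8810766591}{5656674602}$ ($G = 61168 \left(- \frac{1}{83597}\right) + 154907 \cdot \frac{1}{67666} = - \frac{61168}{83597} + \frac{154907}{67666} = \frac{8810766591}{5656674602} \approx 1.5576$)
$\frac{-105574 - 341087}{\left(-131663 + 74177\right) + G} = \frac{-105574 - 341087}{\left(-131663 + 74177\right) + \frac{8810766591}{5656674602}} = - \frac{446661}{-57486 + \frac{8810766591}{5656674602}} = - \frac{446661}{- \frac{325170785403981}{5656674602}} = \left(-446661\right) \left(- \frac{5656674602}{325170785403981}\right) = \frac{280735103822658}{36130087267109}$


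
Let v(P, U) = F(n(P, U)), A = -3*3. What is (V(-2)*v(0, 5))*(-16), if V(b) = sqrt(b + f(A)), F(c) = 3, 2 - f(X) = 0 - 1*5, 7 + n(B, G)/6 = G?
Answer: -48*sqrt(5) ≈ -107.33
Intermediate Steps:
n(B, G) = -42 + 6*G
A = -9
f(X) = 7 (f(X) = 2 - (0 - 1*5) = 2 - (0 - 5) = 2 - 1*(-5) = 2 + 5 = 7)
V(b) = sqrt(7 + b) (V(b) = sqrt(b + 7) = sqrt(7 + b))
v(P, U) = 3
(V(-2)*v(0, 5))*(-16) = (sqrt(7 - 2)*3)*(-16) = (sqrt(5)*3)*(-16) = (3*sqrt(5))*(-16) = -48*sqrt(5)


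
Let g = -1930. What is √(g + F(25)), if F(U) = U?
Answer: I*√1905 ≈ 43.646*I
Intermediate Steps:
√(g + F(25)) = √(-1930 + 25) = √(-1905) = I*√1905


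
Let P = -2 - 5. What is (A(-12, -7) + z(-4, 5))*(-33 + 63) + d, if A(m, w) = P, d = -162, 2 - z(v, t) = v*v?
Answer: -792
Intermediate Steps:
P = -7
z(v, t) = 2 - v² (z(v, t) = 2 - v*v = 2 - v²)
A(m, w) = -7
(A(-12, -7) + z(-4, 5))*(-33 + 63) + d = (-7 + (2 - 1*(-4)²))*(-33 + 63) - 162 = (-7 + (2 - 1*16))*30 - 162 = (-7 + (2 - 16))*30 - 162 = (-7 - 14)*30 - 162 = -21*30 - 162 = -630 - 162 = -792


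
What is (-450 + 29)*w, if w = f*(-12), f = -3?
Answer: -15156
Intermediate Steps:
w = 36 (w = -3*(-12) = 36)
(-450 + 29)*w = (-450 + 29)*36 = -421*36 = -15156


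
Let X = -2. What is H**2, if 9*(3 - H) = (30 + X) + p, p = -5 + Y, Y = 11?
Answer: 49/81 ≈ 0.60494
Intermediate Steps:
p = 6 (p = -5 + 11 = 6)
H = -7/9 (H = 3 - ((30 - 2) + 6)/9 = 3 - (28 + 6)/9 = 3 - 1/9*34 = 3 - 34/9 = -7/9 ≈ -0.77778)
H**2 = (-7/9)**2 = 49/81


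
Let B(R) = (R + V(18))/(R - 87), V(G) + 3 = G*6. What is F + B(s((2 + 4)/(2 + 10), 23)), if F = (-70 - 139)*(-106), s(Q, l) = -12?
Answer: 731051/33 ≈ 22153.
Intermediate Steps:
V(G) = -3 + 6*G (V(G) = -3 + G*6 = -3 + 6*G)
B(R) = (105 + R)/(-87 + R) (B(R) = (R + (-3 + 6*18))/(R - 87) = (R + (-3 + 108))/(-87 + R) = (R + 105)/(-87 + R) = (105 + R)/(-87 + R))
F = 22154 (F = -209*(-106) = 22154)
F + B(s((2 + 4)/(2 + 10), 23)) = 22154 + (105 - 12)/(-87 - 12) = 22154 + 93/(-99) = 22154 - 1/99*93 = 22154 - 31/33 = 731051/33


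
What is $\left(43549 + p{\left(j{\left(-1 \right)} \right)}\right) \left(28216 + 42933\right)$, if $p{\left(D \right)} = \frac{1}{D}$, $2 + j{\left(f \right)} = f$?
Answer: $\frac{9295332254}{3} \approx 3.0984 \cdot 10^{9}$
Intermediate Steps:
$j{\left(f \right)} = -2 + f$
$\left(43549 + p{\left(j{\left(-1 \right)} \right)}\right) \left(28216 + 42933\right) = \left(43549 + \frac{1}{-2 - 1}\right) \left(28216 + 42933\right) = \left(43549 + \frac{1}{-3}\right) 71149 = \left(43549 - \frac{1}{3}\right) 71149 = \frac{130646}{3} \cdot 71149 = \frac{9295332254}{3}$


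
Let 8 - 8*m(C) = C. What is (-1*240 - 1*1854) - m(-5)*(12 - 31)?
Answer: -16505/8 ≈ -2063.1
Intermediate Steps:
m(C) = 1 - C/8
(-1*240 - 1*1854) - m(-5)*(12 - 31) = (-1*240 - 1*1854) - (1 - ⅛*(-5))*(12 - 31) = (-240 - 1854) - (1 + 5/8)*(-19) = -2094 - 13*(-19)/8 = -2094 - 1*(-247/8) = -2094 + 247/8 = -16505/8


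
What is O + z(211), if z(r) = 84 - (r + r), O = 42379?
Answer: 42041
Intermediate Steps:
z(r) = 84 - 2*r
O + z(211) = 42379 + (84 - 2*211) = 42379 + (84 - 422) = 42379 - 338 = 42041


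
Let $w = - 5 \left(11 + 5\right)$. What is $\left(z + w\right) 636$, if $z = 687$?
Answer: $386052$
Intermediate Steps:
$w = -80$ ($w = \left(-5\right) 16 = -80$)
$\left(z + w\right) 636 = \left(687 - 80\right) 636 = 607 \cdot 636 = 386052$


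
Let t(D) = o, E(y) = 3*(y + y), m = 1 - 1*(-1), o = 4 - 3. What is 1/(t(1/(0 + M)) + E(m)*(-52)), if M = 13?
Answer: -1/623 ≈ -0.0016051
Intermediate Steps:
o = 1
m = 2 (m = 1 + 1 = 2)
E(y) = 6*y (E(y) = 3*(2*y) = 6*y)
t(D) = 1
1/(t(1/(0 + M)) + E(m)*(-52)) = 1/(1 + (6*2)*(-52)) = 1/(1 + 12*(-52)) = 1/(1 - 624) = 1/(-623) = -1/623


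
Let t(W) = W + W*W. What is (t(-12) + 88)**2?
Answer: 48400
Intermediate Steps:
t(W) = W + W**2
(t(-12) + 88)**2 = (-12*(1 - 12) + 88)**2 = (-12*(-11) + 88)**2 = (132 + 88)**2 = 220**2 = 48400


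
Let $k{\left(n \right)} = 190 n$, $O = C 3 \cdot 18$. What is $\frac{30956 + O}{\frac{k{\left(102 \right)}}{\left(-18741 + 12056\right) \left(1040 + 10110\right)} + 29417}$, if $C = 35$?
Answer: $\frac{244826693650}{219267697237} \approx 1.1166$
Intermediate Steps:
$O = 1890$ ($O = 35 \cdot 3 \cdot 18 = 105 \cdot 18 = 1890$)
$\frac{30956 + O}{\frac{k{\left(102 \right)}}{\left(-18741 + 12056\right) \left(1040 + 10110\right)} + 29417} = \frac{30956 + 1890}{\frac{190 \cdot 102}{\left(-18741 + 12056\right) \left(1040 + 10110\right)} + 29417} = \frac{32846}{\frac{19380}{\left(-6685\right) 11150} + 29417} = \frac{32846}{\frac{19380}{-74537750} + 29417} = \frac{32846}{19380 \left(- \frac{1}{74537750}\right) + 29417} = \frac{32846}{- \frac{1938}{7453775} + 29417} = \frac{32846}{\frac{219267697237}{7453775}} = 32846 \cdot \frac{7453775}{219267697237} = \frac{244826693650}{219267697237}$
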